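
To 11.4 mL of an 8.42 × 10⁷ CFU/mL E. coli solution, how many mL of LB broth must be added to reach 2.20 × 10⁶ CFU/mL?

V₂ = C₁V₁/C₂ = 8.42 × 10⁷ × 11.4 / 2.20 × 10⁶ = 436 mL.
Diluent to add = V₂ − V₁ = 436 − 11.4 = 425 mL.

425 mL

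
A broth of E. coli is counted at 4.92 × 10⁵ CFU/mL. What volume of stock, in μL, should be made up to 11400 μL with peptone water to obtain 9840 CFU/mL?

228 μL

V₁ = C₂V₂/C₁ = 9840 × 11400 / 4.92 × 10⁵ = 228 μL.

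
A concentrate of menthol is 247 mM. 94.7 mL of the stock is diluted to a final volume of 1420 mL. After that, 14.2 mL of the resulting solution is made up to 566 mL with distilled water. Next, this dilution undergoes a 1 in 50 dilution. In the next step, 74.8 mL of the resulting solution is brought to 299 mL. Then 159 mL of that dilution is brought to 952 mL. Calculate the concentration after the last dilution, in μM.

Overall dilution factor = 14.99 × 39.86 × 50 × 3.997 × 5.987 = 7.15 × 10⁵.
247 mM / 7.15 × 10⁵ = 3.45 × 10⁻⁴ mM = 0.345 μM.

0.345 μM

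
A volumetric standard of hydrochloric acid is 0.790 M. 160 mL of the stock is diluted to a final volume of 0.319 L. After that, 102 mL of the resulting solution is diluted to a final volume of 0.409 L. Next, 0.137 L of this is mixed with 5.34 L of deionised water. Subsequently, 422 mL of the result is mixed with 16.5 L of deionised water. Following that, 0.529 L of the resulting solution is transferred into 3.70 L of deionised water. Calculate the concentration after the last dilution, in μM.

7.71 μM

Overall dilution factor = 1.994 × 4.010 × 39.98 × 40.10 × 7.994 = 1.02 × 10⁵.
0.790 M / 1.02 × 10⁵ = 7.71 × 10⁻⁶ M = 7.71 μM.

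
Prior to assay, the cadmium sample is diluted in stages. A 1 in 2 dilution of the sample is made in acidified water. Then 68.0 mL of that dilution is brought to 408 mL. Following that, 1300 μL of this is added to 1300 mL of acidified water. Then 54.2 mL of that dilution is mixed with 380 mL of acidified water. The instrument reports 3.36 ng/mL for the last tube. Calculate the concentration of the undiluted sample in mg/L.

Overall dilution factor = 2 × 6 × 1001 × 8.011 = 9.62 × 10⁴.
Original = 3.36 ng/mL × 9.62 × 10⁴ = 3.23 × 10⁵ ng/mL = 323 mg/L.

323 mg/L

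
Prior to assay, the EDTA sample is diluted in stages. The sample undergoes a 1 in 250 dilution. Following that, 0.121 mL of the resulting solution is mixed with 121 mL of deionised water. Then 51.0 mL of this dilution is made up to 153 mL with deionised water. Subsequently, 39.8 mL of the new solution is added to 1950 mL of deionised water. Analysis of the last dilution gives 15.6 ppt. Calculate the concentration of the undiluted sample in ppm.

Overall dilution factor = 250 × 1001 × 3 × 49.99 = 3.75 × 10⁷.
Original = 15.6 ppt × 3.75 × 10⁷ = 5.86 × 10⁸ ppt = 586 ppm.

586 ppm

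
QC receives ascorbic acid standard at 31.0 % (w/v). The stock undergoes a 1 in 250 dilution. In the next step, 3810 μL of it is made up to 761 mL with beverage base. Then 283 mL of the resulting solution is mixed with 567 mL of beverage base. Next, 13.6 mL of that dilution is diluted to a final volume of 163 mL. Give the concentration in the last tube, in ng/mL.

172 ng/mL

Overall dilution factor = 250 × 199.7 × 3.004 × 11.99 = 1.80 × 10⁶.
31.0 % (w/v) / 1.80 × 10⁶ = 1.72 × 10⁻⁵ % (w/v) = 172 ng/mL.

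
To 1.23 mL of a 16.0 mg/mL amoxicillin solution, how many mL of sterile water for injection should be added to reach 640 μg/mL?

640 μg/mL = 0.640 mg/mL.
V₂ = C₁V₁/C₂ = 16.0 × 1.23 / 0.640 = 30.8 mL.
Diluent to add = V₂ − V₁ = 30.8 − 1.23 = 29.5 mL.

29.5 mL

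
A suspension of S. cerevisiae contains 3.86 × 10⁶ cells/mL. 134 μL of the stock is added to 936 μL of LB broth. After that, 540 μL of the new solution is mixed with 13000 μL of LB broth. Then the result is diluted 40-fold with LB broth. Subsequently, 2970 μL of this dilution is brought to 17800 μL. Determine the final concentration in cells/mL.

Overall dilution factor = 7.985 × 25.07 × 40 × 5.993 = 4.80 × 10⁴.
3.86 × 10⁶ cells/mL / 4.80 × 10⁴ = 80.4 cells/mL.

80.4 cells/mL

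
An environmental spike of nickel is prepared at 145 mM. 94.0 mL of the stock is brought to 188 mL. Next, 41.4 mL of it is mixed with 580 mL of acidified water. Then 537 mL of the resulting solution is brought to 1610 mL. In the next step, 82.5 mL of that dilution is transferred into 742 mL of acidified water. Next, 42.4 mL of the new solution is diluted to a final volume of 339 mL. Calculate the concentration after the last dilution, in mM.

Overall dilution factor = 2 × 15.01 × 2.998 × 9.994 × 7.995 = 7192.
145 mM / 7192 = 0.0202 mM.

0.0202 mM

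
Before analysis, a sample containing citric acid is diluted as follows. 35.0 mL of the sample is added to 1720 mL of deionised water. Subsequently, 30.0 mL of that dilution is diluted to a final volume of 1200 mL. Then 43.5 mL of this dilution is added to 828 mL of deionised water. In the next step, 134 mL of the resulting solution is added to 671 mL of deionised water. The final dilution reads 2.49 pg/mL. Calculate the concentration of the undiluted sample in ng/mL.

Overall dilution factor = 50.14 × 40 × 20.03 × 6.007 = 2.41 × 10⁵.
Original = 2.49 pg/mL × 2.41 × 10⁵ = 6.01 × 10⁵ pg/mL = 601 ng/mL.

601 ng/mL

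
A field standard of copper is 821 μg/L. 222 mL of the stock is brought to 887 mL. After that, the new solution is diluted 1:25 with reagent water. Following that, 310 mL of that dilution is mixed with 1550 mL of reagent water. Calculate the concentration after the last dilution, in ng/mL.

Overall dilution factor = 3.995 × 25 × 6 = 599.
821 μg/L / 599 = 1.37 μg/L = 1.37 ng/mL.

1.37 ng/mL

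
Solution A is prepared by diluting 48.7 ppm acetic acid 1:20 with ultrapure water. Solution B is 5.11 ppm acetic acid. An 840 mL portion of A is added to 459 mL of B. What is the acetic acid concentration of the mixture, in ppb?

C_A = 48.7 ppm / 20 = 2.44 ppm.
C_mix = (C_A·V_A + C_B·V_B)/(V_A + V_B) = (2.44×840 + 5.11×459) / 1299 = 3.38 ppm = 3380 ppb.

3380 ppb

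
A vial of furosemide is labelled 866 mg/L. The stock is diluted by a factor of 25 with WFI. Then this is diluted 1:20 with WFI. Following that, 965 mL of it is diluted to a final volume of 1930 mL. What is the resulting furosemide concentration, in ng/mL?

Overall dilution factor = 25 × 20 × 2 = 1000.
866 mg/L / 1000 = 0.866 mg/L = 866 ng/mL.

866 ng/mL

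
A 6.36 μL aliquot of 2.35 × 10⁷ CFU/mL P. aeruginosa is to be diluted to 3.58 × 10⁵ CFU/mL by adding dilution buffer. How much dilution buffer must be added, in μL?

411 μL

V₂ = C₁V₁/C₂ = 2.35 × 10⁷ × 6.36 / 3.58 × 10⁵ = 417 μL.
Diluent to add = V₂ − V₁ = 417 − 6.36 = 411 μL.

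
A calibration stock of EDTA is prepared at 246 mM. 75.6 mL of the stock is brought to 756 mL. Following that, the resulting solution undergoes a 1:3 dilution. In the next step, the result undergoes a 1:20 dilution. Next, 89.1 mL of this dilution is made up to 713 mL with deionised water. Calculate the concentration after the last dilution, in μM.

51.2 μM

Overall dilution factor = 10 × 3 × 20 × 8.002 = 4801.
246 mM / 4801 = 0.0512 mM = 51.2 μM.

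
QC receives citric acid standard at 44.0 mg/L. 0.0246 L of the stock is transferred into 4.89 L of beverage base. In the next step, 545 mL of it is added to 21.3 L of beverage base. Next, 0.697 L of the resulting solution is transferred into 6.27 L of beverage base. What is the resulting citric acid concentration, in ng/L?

550 ng/L

Overall dilution factor = 199.8 × 40.08 × 9.996 = 8.00 × 10⁴.
44.0 mg/L / 8.00 × 10⁴ = 5.50 × 10⁻⁴ mg/L = 550 ng/L.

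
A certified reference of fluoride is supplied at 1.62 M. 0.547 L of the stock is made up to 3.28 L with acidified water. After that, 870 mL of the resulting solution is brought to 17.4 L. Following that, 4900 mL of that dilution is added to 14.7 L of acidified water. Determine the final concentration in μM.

Overall dilution factor = 5.996 × 20 × 4 = 480.
1.62 M / 480 = 3.38 × 10⁻³ M = 3380 μM.

3380 μM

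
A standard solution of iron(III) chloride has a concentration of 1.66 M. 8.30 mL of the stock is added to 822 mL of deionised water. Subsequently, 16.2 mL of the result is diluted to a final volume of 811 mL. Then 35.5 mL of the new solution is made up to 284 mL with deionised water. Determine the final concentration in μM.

Overall dilution factor = 100.0 × 50.06 × 8 = 4.01 × 10⁴.
1.66 M / 4.01 × 10⁴ = 4.14 × 10⁻⁵ M = 41.4 μM.

41.4 μM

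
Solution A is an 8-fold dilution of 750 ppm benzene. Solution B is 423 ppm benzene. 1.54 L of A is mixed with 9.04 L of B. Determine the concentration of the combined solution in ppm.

C_A = 750 ppm / 8 = 93.8 ppm.
C_mix = (C_A·V_A + C_B·V_B)/(V_A + V_B) = (93.8×1.54 + 423×9.04) / 10.58 = 375 ppm.

375 ppm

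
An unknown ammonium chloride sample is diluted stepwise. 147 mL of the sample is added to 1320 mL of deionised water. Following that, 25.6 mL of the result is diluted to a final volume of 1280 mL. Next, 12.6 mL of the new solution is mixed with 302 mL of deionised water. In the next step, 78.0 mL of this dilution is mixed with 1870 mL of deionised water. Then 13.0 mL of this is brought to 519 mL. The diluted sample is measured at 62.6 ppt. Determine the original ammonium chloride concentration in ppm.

778 ppm

Overall dilution factor = 9.980 × 50 × 24.97 × 24.97 × 39.92 = 1.24 × 10⁷.
Original = 62.6 ppt × 1.24 × 10⁷ = 7.78 × 10⁸ ppt = 778 ppm.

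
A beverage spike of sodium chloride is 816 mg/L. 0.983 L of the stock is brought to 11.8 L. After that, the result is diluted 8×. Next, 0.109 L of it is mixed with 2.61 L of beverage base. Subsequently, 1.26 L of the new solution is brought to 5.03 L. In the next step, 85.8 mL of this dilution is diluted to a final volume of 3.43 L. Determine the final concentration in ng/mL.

Overall dilution factor = 12.00 × 8 × 24.94 × 3.992 × 39.98 = 3.82 × 10⁵.
816 mg/L / 3.82 × 10⁵ = 2.13 × 10⁻³ mg/L = 2.13 ng/mL.

2.13 ng/mL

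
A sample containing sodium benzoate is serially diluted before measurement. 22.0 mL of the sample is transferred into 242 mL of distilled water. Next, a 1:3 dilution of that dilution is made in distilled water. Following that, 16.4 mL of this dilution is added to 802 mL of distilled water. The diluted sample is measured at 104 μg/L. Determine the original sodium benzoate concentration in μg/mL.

Overall dilution factor = 12 × 3 × 49.90 = 1796.
Original = 104 μg/L × 1796 = 1.87 × 10⁵ μg/L = 187 μg/mL.

187 μg/mL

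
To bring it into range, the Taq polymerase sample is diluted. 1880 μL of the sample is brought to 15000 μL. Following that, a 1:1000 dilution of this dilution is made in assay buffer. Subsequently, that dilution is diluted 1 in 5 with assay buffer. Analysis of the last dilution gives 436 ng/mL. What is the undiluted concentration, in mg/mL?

Overall dilution factor = 7.979 × 1000 × 5 = 3.99 × 10⁴.
Original = 436 ng/mL × 3.99 × 10⁴ = 1.74 × 10⁷ ng/mL = 17.4 mg/mL.

17.4 mg/mL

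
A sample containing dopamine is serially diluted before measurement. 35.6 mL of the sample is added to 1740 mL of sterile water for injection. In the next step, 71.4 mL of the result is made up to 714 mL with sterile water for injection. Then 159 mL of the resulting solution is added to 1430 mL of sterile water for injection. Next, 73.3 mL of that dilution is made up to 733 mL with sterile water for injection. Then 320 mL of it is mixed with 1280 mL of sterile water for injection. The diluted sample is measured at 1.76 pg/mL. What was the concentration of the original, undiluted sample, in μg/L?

439 μg/L

Overall dilution factor = 49.88 × 10 × 9.994 × 10 × 5 = 2.49 × 10⁵.
Original = 1.76 pg/mL × 2.49 × 10⁵ = 4.39 × 10⁵ pg/mL = 439 μg/L.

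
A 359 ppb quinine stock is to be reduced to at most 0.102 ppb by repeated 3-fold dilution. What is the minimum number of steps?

Need 3ⁿ ≥ 3520, so n ≥ log(3520)/log(3) = 7.43.
Minimum whole steps: n = 8.

8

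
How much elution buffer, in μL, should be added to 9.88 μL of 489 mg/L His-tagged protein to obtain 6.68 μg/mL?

6.68 μg/mL = 6.68 mg/L.
V₂ = C₁V₁/C₂ = 489 × 9.88 / 6.68 = 723 μL.
Diluent to add = V₂ − V₁ = 723 − 9.88 = 713 μL.

713 μL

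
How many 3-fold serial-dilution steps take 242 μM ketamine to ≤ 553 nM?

6

Need 3ⁿ ≥ 438, so n ≥ log(438)/log(3) = 5.54.
Minimum whole steps: n = 6.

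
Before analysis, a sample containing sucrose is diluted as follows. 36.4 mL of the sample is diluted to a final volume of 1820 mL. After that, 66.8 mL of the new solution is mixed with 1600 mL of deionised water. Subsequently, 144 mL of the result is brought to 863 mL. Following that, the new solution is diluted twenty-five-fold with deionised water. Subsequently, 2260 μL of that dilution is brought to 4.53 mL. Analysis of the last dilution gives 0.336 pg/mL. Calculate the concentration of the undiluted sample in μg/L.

Overall dilution factor = 50 × 24.95 × 5.993 × 25 × 2.004 = 3.75 × 10⁵.
Original = 0.336 pg/mL × 3.75 × 10⁵ = 1.26 × 10⁵ pg/mL = 126 μg/L.

126 μg/L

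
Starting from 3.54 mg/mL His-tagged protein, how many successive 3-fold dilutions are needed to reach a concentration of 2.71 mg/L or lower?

Need 3ⁿ ≥ 1306, so n ≥ log(1306)/log(3) = 6.53.
Minimum whole steps: n = 7.

7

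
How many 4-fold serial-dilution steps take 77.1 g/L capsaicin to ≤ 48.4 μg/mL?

Need 4ⁿ ≥ 1593, so n ≥ log(1593)/log(4) = 5.32.
Minimum whole steps: n = 6.

6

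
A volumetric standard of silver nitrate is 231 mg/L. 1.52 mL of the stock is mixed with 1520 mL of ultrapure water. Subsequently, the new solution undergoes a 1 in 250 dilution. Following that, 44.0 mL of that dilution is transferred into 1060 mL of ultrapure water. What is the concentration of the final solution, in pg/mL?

Overall dilution factor = 1001 × 250 × 25.09 = 6.28 × 10⁶.
231 mg/L / 6.28 × 10⁶ = 3.68 × 10⁻⁵ mg/L = 36.8 pg/mL.

36.8 pg/mL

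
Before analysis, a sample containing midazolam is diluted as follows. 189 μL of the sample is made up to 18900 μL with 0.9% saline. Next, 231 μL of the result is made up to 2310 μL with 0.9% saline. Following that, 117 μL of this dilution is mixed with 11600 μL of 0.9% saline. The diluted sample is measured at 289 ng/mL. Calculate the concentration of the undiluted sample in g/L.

Overall dilution factor = 100 × 10 × 100.1 = 1.00 × 10⁵.
Original = 289 ng/mL × 1.00 × 10⁵ = 2.89 × 10⁷ ng/mL = 28.9 g/L.

28.9 g/L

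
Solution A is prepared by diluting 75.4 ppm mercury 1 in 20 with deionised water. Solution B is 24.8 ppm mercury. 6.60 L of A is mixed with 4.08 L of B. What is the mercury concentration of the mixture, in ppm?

C_A = 75.4 ppm / 20 = 3.77 ppm.
C_mix = (C_A·V_A + C_B·V_B)/(V_A + V_B) = (3.77×6.60 + 24.8×4.08) / 10.68 = 11.8 ppm.

11.8 ppm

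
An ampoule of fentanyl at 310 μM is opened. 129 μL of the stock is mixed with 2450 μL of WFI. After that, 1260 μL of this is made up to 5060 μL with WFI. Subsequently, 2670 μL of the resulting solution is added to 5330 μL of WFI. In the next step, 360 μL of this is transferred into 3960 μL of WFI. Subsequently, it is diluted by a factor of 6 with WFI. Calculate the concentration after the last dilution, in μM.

0.0179 μM

Overall dilution factor = 19.99 × 4.016 × 2.996 × 12 × 6 = 1.73 × 10⁴.
310 μM / 1.73 × 10⁴ = 0.0179 μM.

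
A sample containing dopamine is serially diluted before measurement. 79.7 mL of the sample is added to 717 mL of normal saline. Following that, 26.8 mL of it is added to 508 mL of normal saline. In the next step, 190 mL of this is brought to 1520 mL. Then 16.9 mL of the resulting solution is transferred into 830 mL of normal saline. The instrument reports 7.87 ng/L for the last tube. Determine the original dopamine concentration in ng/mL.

629 ng/mL

Overall dilution factor = 9.996 × 19.96 × 8 × 50.11 = 8.00 × 10⁴.
Original = 7.87 ng/L × 8.00 × 10⁴ = 6.29 × 10⁵ ng/L = 629 ng/mL.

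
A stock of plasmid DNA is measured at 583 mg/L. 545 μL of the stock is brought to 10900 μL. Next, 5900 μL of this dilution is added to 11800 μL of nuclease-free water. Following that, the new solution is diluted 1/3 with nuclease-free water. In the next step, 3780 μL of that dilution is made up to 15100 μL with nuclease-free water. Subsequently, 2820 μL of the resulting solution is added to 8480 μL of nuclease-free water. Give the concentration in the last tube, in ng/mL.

Overall dilution factor = 20 × 3 × 3 × 3.995 × 4.007 = 2881.
583 mg/L / 2881 = 0.202 mg/L = 202 ng/mL.

202 ng/mL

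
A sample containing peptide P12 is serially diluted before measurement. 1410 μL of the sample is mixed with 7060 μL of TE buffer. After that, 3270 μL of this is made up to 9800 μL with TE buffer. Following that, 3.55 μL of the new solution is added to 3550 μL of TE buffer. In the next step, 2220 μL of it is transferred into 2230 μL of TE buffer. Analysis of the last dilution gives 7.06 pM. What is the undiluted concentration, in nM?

Overall dilution factor = 6.007 × 2.997 × 1001 × 2.005 = 3.61 × 10⁴.
Original = 7.06 pM × 3.61 × 10⁴ = 2.55 × 10⁵ pM = 255 nM.

255 nM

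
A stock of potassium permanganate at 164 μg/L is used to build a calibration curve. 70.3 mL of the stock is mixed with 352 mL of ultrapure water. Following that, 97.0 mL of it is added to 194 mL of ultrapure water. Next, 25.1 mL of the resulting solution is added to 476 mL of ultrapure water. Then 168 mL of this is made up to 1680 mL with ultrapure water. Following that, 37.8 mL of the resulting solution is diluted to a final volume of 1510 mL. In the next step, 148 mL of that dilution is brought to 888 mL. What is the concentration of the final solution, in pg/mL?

Overall dilution factor = 6.007 × 3 × 19.96 × 10 × 39.95 × 6 = 8.62 × 10⁵.
164 μg/L / 8.62 × 10⁵ = 1.90 × 10⁻⁴ μg/L = 0.190 pg/mL.

0.190 pg/mL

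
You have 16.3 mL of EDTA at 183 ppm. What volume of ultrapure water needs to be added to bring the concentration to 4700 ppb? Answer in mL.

4700 ppb = 4.70 ppm.
V₂ = C₁V₁/C₂ = 183 × 16.3 / 4.70 = 635 mL.
Diluent to add = V₂ − V₁ = 635 − 16.3 = 618 mL.

618 mL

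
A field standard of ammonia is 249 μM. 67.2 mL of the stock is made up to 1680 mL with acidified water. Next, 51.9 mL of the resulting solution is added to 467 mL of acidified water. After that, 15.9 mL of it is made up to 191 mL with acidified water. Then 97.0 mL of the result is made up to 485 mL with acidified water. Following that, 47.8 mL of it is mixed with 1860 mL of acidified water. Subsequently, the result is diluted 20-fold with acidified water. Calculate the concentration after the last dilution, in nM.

Overall dilution factor = 25 × 9.998 × 12.01 × 5 × 39.91 × 20 = 1.20 × 10⁷.
249 μM / 1.20 × 10⁷ = 2.08 × 10⁻⁵ μM = 0.0208 nM.

0.0208 nM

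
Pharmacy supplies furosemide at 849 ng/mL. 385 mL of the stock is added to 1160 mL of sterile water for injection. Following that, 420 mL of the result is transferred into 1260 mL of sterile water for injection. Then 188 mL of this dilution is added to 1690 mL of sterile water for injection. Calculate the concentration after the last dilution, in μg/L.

5.29 μg/L

Overall dilution factor = 4.013 × 4 × 9.989 = 160.
849 ng/mL / 160 = 5.29 ng/mL = 5.29 μg/L.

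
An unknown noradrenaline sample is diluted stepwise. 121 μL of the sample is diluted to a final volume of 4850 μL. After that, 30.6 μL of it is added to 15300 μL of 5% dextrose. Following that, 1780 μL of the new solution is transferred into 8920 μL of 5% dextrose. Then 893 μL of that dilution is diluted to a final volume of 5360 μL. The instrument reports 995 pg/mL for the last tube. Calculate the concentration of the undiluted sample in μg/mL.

Overall dilution factor = 40.08 × 501 × 6.011 × 6.002 = 7.25 × 10⁵.
Original = 995 pg/mL × 7.25 × 10⁵ = 7.21 × 10⁸ pg/mL = 721 μg/mL.

721 μg/mL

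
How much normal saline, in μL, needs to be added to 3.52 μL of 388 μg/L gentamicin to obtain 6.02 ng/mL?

6.02 ng/mL = 6.02 μg/L.
V₂ = C₁V₁/C₂ = 388 × 3.52 / 6.02 = 227 μL.
Diluent to add = V₂ − V₁ = 227 − 3.52 = 223 μL.

223 μL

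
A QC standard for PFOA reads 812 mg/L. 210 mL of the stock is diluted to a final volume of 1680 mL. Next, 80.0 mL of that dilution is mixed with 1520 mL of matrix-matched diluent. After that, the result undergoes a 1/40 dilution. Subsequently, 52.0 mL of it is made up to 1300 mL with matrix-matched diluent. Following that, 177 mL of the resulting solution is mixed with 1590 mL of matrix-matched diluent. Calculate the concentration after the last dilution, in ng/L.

508 ng/L

Overall dilution factor = 8 × 20 × 40 × 25 × 9.983 = 1.60 × 10⁶.
812 mg/L / 1.60 × 10⁶ = 5.08 × 10⁻⁴ mg/L = 508 ng/L.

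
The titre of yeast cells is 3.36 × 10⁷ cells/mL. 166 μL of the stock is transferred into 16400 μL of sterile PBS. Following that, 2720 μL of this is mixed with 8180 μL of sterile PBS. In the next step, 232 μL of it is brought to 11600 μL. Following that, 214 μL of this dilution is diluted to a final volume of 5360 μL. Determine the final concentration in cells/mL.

67.1 cells/mL

Overall dilution factor = 99.80 × 4.007 × 50 × 25.05 = 5.01 × 10⁵.
3.36 × 10⁷ cells/mL / 5.01 × 10⁵ = 67.1 cells/mL.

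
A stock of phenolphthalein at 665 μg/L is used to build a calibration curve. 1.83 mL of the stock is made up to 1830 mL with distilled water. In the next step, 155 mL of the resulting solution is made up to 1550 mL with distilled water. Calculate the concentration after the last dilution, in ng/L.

66.5 ng/L

Overall dilution factor = 1000 × 10 = 1.00 × 10⁴.
665 μg/L / 1.00 × 10⁴ = 0.0665 μg/L = 66.5 ng/L.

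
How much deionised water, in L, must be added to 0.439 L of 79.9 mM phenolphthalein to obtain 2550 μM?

2550 μM = 2.55 mM.
V₂ = C₁V₁/C₂ = 79.9 × 0.439 / 2.55 = 13.8 L.
Diluent to add = V₂ − V₁ = 13.8 − 0.439 = 13.3 L.

13.3 L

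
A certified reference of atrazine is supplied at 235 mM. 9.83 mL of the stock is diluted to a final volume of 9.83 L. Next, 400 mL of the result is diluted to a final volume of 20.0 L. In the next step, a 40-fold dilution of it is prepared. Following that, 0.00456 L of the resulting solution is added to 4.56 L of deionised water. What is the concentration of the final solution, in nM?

0.117 nM

Overall dilution factor = 1000 × 50 × 40 × 1001 = 2.00 × 10⁹.
235 mM / 2.00 × 10⁹ = 1.17 × 10⁻⁷ mM = 0.117 nM.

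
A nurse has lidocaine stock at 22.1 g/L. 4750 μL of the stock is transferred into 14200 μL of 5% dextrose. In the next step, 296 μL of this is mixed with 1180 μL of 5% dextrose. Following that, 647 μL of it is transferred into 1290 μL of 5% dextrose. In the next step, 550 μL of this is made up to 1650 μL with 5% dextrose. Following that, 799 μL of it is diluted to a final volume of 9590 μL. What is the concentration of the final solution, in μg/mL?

Overall dilution factor = 3.989 × 4.986 × 2.994 × 3 × 12.00 = 2145.
22.1 g/L / 2145 = 0.0103 g/L = 10.3 μg/mL.

10.3 μg/mL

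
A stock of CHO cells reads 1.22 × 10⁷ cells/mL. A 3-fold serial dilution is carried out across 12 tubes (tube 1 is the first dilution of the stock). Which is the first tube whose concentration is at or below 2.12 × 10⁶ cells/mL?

Tube n has concentration 1.22 × 10⁷ cells/mL / 3ⁿ.
Need 3ⁿ ≥ 1.22 × 10⁷ cells/mL / 2.12 × 10⁶ cells/mL = 5.75, so n ≥ 1.59.
First such tube: n = 2.

tube 2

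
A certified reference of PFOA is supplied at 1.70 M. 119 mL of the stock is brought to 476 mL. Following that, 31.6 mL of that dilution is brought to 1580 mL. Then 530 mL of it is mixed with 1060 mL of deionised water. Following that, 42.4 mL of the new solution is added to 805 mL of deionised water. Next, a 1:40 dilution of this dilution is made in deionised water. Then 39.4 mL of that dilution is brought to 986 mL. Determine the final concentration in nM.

Overall dilution factor = 4 × 50 × 3 × 19.99 × 40 × 25.03 = 1.20 × 10⁷.
1.70 M / 1.20 × 10⁷ = 1.42 × 10⁻⁷ M = 142 nM.

142 nM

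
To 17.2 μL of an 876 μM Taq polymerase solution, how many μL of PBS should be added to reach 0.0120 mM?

0.0120 mM = 12.0 μM.
V₂ = C₁V₁/C₂ = 876 × 17.2 / 12.0 = 1256 μL.
Diluent to add = V₂ − V₁ = 1256 − 17.2 = 1240 μL.

1240 μL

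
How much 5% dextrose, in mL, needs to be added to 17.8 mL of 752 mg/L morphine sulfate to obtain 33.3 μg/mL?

33.3 μg/mL = 33.3 mg/L.
V₂ = C₁V₁/C₂ = 752 × 17.8 / 33.3 = 402 mL.
Diluent to add = V₂ − V₁ = 402 − 17.8 = 384 mL.

384 mL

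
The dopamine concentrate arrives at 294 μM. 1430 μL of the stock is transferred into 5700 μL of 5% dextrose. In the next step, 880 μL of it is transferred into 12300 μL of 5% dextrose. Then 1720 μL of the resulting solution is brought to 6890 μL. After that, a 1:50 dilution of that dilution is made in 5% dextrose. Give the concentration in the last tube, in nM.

Overall dilution factor = 4.986 × 14.98 × 4.006 × 50 = 1.50 × 10⁴.
294 μM / 1.50 × 10⁴ = 0.0197 μM = 19.7 nM.

19.7 nM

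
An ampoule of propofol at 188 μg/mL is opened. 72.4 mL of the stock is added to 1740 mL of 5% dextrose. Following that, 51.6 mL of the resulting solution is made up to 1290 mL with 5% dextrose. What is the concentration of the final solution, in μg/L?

Overall dilution factor = 25.03 × 25 = 626.
188 μg/mL / 626 = 0.300 μg/mL = 300 μg/L.

300 μg/L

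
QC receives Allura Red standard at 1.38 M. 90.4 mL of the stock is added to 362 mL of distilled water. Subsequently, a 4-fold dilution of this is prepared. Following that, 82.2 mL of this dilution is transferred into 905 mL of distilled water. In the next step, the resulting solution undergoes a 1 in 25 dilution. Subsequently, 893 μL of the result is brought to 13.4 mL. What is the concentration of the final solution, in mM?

Overall dilution factor = 5.004 × 4 × 12.01 × 25 × 15.01 = 9.02 × 10⁴.
1.38 M / 9.02 × 10⁴ = 1.53 × 10⁻⁵ M = 0.0153 mM.

0.0153 mM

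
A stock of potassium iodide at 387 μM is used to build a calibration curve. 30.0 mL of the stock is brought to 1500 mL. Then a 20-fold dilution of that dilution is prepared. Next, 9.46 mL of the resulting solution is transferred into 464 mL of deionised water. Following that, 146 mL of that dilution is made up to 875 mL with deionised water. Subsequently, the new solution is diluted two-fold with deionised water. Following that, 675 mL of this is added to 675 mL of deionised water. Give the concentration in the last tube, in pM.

Overall dilution factor = 50 × 20 × 50.05 × 5.993 × 2 × 2 = 1.20 × 10⁶.
387 μM / 1.20 × 10⁶ = 3.23 × 10⁻⁴ μM = 323 pM.

323 pM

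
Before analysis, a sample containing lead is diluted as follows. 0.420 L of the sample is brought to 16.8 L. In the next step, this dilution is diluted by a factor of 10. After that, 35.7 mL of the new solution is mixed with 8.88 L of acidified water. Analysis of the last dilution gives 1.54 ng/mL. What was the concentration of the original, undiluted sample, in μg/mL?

154 μg/mL

Overall dilution factor = 40 × 10 × 249.7 = 9.99 × 10⁴.
Original = 1.54 ng/mL × 9.99 × 10⁴ = 1.54 × 10⁵ ng/mL = 154 μg/mL.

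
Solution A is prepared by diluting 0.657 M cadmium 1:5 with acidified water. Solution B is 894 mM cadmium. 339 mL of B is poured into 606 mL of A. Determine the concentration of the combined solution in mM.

405 mM

C_A = 0.657 M / 5 = 0.131 M.
C_B = 894 mM = 0.894 M.
C_mix = (C_A·V_A + C_B·V_B)/(V_A + V_B) = (0.131×606 + 0.894×339) / 945.0 = 0.405 M = 405 mM.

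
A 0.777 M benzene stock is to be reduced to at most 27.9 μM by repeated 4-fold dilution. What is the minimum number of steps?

Need 4ⁿ ≥ 2.78 × 10⁴, so n ≥ log(2.78 × 10⁴)/log(4) = 7.38.
Minimum whole steps: n = 8.

8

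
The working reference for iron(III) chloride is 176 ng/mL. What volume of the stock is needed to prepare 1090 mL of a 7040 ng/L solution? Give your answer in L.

7040 ng/L = 7.04 ng/mL.
V₁ = C₂V₂/C₁ = 7.04 × 1090 / 176 = 43.6 mL = 0.0436 L.

0.0436 L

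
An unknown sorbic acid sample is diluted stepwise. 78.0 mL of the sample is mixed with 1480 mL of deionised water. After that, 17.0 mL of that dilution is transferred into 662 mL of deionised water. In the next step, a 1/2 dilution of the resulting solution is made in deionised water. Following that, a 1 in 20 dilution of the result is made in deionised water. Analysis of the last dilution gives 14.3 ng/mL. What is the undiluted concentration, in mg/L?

Overall dilution factor = 19.97 × 39.94 × 2 × 20 = 3.19 × 10⁴.
Original = 14.3 ng/mL × 3.19 × 10⁴ = 4.56 × 10⁵ ng/mL = 456 mg/L.

456 mg/L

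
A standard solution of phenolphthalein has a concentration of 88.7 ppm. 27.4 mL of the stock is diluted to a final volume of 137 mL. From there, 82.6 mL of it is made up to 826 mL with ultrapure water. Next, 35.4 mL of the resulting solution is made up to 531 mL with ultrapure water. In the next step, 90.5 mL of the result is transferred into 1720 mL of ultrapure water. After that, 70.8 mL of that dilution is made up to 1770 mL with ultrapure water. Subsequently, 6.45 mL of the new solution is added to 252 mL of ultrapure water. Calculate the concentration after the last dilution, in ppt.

5.90 ppt

Overall dilution factor = 5 × 10 × 15 × 20.01 × 25 × 40.07 = 1.50 × 10⁷.
88.7 ppm / 1.50 × 10⁷ = 5.90 × 10⁻⁶ ppm = 5.90 ppt.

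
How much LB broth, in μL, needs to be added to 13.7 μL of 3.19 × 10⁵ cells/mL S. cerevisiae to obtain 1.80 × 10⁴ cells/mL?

229 μL

V₂ = C₁V₁/C₂ = 3.19 × 10⁵ × 13.7 / 1.80 × 10⁴ = 243 μL.
Diluent to add = V₂ − V₁ = 243 − 13.7 = 229 μL.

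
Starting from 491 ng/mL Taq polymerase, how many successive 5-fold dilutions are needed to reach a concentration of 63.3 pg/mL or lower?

Need 5ⁿ ≥ 7757, so n ≥ log(7757)/log(5) = 5.56.
Minimum whole steps: n = 6.

6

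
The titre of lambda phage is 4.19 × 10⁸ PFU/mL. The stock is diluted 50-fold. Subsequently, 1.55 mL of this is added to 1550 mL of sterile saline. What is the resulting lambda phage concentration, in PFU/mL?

8370 PFU/mL

Overall dilution factor = 50 × 1001 = 5.00 × 10⁴.
4.19 × 10⁸ PFU/mL / 5.00 × 10⁴ = 8370 PFU/mL.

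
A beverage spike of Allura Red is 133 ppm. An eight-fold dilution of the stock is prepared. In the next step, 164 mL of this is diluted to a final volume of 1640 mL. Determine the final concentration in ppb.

1660 ppb

Overall dilution factor = 8 × 10 = 80.0.
133 ppm / 80.0 = 1.66 ppm = 1660 ppb.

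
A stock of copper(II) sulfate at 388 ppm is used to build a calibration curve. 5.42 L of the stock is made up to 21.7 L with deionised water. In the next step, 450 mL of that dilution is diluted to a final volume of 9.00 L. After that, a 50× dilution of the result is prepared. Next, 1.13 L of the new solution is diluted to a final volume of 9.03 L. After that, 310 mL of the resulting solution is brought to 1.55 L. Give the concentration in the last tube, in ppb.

2.43 ppb

Overall dilution factor = 4.004 × 20 × 50 × 7.991 × 5 = 1.60 × 10⁵.
388 ppm / 1.60 × 10⁵ = 2.43 × 10⁻³ ppm = 2.43 ppb.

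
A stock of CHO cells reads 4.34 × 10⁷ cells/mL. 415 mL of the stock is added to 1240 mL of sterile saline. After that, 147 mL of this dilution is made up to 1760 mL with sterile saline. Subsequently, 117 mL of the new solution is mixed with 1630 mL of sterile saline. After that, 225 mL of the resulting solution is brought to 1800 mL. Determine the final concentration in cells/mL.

7610 cells/mL

Overall dilution factor = 3.988 × 11.97 × 14.93 × 8 = 5704.
4.34 × 10⁷ cells/mL / 5704 = 7610 cells/mL.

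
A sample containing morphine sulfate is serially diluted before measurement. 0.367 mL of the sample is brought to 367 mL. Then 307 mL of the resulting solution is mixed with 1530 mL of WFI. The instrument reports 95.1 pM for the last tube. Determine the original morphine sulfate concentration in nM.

Overall dilution factor = 1000 × 5.984 = 5984.
Original = 95.1 pM × 5984 = 5.69 × 10⁵ pM = 569 nM.

569 nM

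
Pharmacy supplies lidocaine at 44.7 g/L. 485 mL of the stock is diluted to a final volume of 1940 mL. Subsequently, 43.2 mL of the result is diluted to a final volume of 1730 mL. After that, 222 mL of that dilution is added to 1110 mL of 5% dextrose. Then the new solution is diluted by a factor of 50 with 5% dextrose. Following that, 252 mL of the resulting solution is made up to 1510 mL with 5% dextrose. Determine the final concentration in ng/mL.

Overall dilution factor = 4 × 40.05 × 6 × 50 × 5.992 = 2.88 × 10⁵.
44.7 g/L / 2.88 × 10⁵ = 1.55 × 10⁻⁴ g/L = 155 ng/mL.

155 ng/mL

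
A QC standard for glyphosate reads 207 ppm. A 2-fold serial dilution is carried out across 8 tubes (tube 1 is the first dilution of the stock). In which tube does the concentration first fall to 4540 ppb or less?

Tube n has concentration 207 ppm / 2ⁿ.
Need 2ⁿ ≥ 207 ppm / 4540 ppb = 45.6, so n ≥ 5.51.
First such tube: n = 6.

tube 6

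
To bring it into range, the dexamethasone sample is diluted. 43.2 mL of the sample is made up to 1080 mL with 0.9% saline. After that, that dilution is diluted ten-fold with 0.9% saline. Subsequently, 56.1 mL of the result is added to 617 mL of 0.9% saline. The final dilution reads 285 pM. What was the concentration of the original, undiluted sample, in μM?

0.855 μM

Overall dilution factor = 25 × 10 × 12.00 = 3000.
Original = 285 pM × 3000 = 8.55 × 10⁵ pM = 0.855 μM.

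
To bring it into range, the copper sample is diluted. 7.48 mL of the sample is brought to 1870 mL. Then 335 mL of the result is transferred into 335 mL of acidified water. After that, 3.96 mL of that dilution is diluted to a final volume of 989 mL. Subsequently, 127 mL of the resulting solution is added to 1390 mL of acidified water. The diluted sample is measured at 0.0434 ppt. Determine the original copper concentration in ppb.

64.7 ppb

Overall dilution factor = 250 × 2 × 249.7 × 11.94 = 1.49 × 10⁶.
Original = 0.0434 ppt × 1.49 × 10⁶ = 6.47 × 10⁴ ppt = 64.7 ppb.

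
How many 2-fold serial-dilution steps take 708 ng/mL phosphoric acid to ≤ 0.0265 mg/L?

5

Need 2ⁿ ≥ 26.7, so n ≥ log(26.7)/log(2) = 4.74.
Minimum whole steps: n = 5.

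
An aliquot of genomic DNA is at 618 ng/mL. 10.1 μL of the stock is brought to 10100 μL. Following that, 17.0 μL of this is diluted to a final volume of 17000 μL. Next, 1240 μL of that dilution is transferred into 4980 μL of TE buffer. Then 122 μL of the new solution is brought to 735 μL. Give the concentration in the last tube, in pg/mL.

0.0204 pg/mL

Overall dilution factor = 1000 × 1000 × 5.016 × 6.025 = 3.02 × 10⁷.
618 ng/mL / 3.02 × 10⁷ = 2.04 × 10⁻⁵ ng/mL = 0.0204 pg/mL.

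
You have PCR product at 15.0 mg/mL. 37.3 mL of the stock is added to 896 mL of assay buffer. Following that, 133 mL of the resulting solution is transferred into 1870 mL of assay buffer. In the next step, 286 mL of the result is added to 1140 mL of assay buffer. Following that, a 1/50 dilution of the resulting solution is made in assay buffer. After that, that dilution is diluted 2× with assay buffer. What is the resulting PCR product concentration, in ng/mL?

Overall dilution factor = 25.02 × 15.06 × 4.986 × 50 × 2 = 1.88 × 10⁵.
15.0 mg/mL / 1.88 × 10⁵ = 7.98 × 10⁻⁵ mg/mL = 79.8 ng/mL.

79.8 ng/mL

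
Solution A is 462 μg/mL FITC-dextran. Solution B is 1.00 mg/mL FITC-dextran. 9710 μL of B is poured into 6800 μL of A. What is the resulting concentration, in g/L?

C_B = 1.00 mg/mL = 1000 μg/mL.
C_mix = (C_A·V_A + C_B·V_B)/(V_A + V_B) = (462×6800 + 1000×9710) / 16510 = 778 μg/mL = 0.778 g/L.

0.778 g/L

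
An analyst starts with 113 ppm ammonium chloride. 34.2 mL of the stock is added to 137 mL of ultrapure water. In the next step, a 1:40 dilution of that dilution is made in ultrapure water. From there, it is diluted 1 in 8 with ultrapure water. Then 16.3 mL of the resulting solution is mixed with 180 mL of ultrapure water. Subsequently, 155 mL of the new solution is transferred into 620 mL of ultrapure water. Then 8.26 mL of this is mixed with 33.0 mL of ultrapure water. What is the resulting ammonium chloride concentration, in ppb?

Overall dilution factor = 5.006 × 40 × 8 × 12.04 × 5 × 4.995 = 4.82 × 10⁵.
113 ppm / 4.82 × 10⁵ = 2.35 × 10⁻⁴ ppm = 0.235 ppb.

0.235 ppb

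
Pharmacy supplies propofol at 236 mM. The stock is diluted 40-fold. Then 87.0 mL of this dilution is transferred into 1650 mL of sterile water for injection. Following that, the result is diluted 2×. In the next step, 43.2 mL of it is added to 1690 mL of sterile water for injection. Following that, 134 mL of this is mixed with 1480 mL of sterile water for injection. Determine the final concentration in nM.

306 nM

Overall dilution factor = 40 × 19.97 × 2 × 40.12 × 12.04 = 7.72 × 10⁵.
236 mM / 7.72 × 10⁵ = 3.06 × 10⁻⁴ mM = 306 nM.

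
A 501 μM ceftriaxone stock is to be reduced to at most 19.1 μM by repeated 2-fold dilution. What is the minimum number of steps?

Need 2ⁿ ≥ 26.2, so n ≥ log(26.2)/log(2) = 4.71.
Minimum whole steps: n = 5.

5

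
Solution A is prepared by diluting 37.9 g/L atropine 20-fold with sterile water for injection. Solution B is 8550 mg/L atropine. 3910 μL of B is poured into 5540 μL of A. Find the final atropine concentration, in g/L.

C_A = 37.9 g/L / 20 = 1.90 g/L.
C_B = 8550 mg/L = 8.55 g/L.
C_mix = (C_A·V_A + C_B·V_B)/(V_A + V_B) = (1.90×5540 + 8.55×3910) / 9450 = 4.65 g/L.

4.65 g/L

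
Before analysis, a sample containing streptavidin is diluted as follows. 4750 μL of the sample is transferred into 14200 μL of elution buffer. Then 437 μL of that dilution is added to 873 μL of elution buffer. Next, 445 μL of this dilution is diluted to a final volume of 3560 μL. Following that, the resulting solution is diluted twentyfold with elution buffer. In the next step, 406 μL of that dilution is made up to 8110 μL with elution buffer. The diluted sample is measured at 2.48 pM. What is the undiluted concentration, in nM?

94.8 nM

Overall dilution factor = 3.989 × 2.998 × 8 × 20 × 19.98 = 3.82 × 10⁴.
Original = 2.48 pM × 3.82 × 10⁴ = 9.48 × 10⁴ pM = 94.8 nM.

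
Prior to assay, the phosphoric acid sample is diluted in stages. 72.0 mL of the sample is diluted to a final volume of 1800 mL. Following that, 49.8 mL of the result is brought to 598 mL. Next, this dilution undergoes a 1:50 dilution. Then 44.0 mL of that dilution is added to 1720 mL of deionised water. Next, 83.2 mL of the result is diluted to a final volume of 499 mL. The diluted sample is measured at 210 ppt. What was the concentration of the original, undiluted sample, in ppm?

758 ppm

Overall dilution factor = 25 × 12.01 × 50 × 40.09 × 5.998 = 3.61 × 10⁶.
Original = 210 ppt × 3.61 × 10⁶ = 7.58 × 10⁸ ppt = 758 ppm.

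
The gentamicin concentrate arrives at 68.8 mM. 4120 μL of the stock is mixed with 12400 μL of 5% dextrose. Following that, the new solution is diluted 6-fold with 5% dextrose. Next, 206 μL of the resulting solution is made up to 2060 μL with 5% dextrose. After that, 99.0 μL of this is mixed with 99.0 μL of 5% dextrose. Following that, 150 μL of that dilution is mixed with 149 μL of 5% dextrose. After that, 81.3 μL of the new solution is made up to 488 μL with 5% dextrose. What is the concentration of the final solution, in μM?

12.0 μM

Overall dilution factor = 4.010 × 6 × 10 × 2 × 1.993 × 6.002 = 5757.
68.8 mM / 5757 = 0.0120 mM = 12.0 μM.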